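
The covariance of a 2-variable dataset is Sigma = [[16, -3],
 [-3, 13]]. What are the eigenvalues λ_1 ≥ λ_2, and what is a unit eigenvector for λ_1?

Step 1 — characteristic polynomial of 2×2 Sigma:
  det(Sigma - λI) = λ² - trace · λ + det = 0.
  trace = 16 + 13 = 29, det = 16·13 - (-3)² = 199.
Step 2 — discriminant:
  Δ = trace² - 4·det = 841 - 796 = 45.
Step 3 — eigenvalues:
  λ = (trace ± √Δ)/2 = (29 ± 6.7082)/2,
  λ_1 = 17.8541,  λ_2 = 11.1459.

Step 4 — unit eigenvector for λ_1: solve (Sigma - λ_1 I)v = 0. First row:
  (16 - 17.8541)·v_x + (-3)·v_y = 0, i.e. (-1.8541)·v_x + (-3)·v_y = 0,
  so v ∝ (b, λ_1 - a) = (-3, 1.8541); multiply by -1 so the first entry is positive: u = (3, -1.8541).
  ||u|| = √((3)² + (-1.8541)²) = √(12.4377) ≈ 3.5267,
  v_1 = u/||u|| ≈ (0.8507, -0.5257) (||v_1|| = 1).

λ_1 = 17.8541,  λ_2 = 11.1459;  v_1 ≈ (0.8507, -0.5257)


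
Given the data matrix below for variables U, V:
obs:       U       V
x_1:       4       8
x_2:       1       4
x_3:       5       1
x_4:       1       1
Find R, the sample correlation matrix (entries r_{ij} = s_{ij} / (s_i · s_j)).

Step 1 — column means:
  mean(U) = (4 + 1 + 5 + 1) / 4 = 11/4 = 2.75
  mean(V) = (8 + 4 + 1 + 1) / 4 = 14/4 = 3.5

Step 2 — sample variances and covariances s[i,j] = (1/(n-1)) · Σ_k (x_{k,i} - mean_i) · (x_{k,j} - mean_j), with n-1 = 3:
  s[U,U] = ((1.25)·(1.25) + (-1.75)·(-1.75) + (2.25)·(2.25) + (-1.75)·(-1.75)) / 3 = 12.75/3 = 4.25
  s[U,V] = ((1.25)·(4.5) + (-1.75)·(0.5) + (2.25)·(-2.5) + (-1.75)·(-2.5)) / 3 = 3.5/3 = 1.1667
  s[V,V] = ((4.5)·(4.5) + (0.5)·(0.5) + (-2.5)·(-2.5) + (-2.5)·(-2.5)) / 3 = 33/3 = 11
  Sample standard deviations s_i = √(s[i,i]):
  s(U) = √(4.25) = 2.0616
  s(V) = √(11) = 3.3166

Step 3 — r_{ij} = s_{ij} / (s_i · s_j):
  r[U,U] = 1 (diagonal).
  r[U,V] = 1.1667 / (2.0616 · 3.3166) = 1.1667 / 6.8374 = 0.1706
  r[V,V] = 1 (diagonal).

R is symmetric with unit diagonal. Assembling:

R = [[1, 0.1706],
 [0.1706, 1]]


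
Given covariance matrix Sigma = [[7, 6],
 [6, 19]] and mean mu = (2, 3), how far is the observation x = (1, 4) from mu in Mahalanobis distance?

Step 1 — centre the observation: (x - mu) = (-1, 1).

Step 2 — invert Sigma. det(Sigma) = 7·19 - (6)² = 97.
  Sigma^{-1} = (1/det) · [[d, -b], [-b, a]] = [[0.1959, -0.0619],
 [-0.0619, 0.0722]].

Step 3 — form the quadratic (x - mu)^T · Sigma^{-1} · (x - mu):
  Sigma^{-1} · (x - mu) = (-0.2577, 0.134).
  (x - mu)^T · [Sigma^{-1} · (x - mu)] = (-1)·(-0.2577) + (1)·(0.134) = 0.3918.

Step 4 — take square root: d = √(0.3918) ≈ 0.6259.

d(x, mu) = √(0.3918) ≈ 0.6259


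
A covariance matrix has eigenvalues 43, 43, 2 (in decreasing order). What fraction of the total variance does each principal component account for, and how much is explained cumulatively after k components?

Step 1 — total variance = trace(Sigma) = Σ λ_i = 43 + 43 + 2 = 88.

Step 2 — fraction explained by component i = λ_i / Σ λ:
  PC1: 43/88 = 0.4886
  PC2: 43/88 = 0.4886
  PC3: 2/88 = 0.0227

Step 3 — cumulative fraction after k components = (λ_1 + ... + λ_k) / Σ λ:
  k = 1: 43/88 = 0.4886
  k = 2: (43 + 43)/88 = 86/88 = 0.9773
  k = 3: (43 + 43 + 2)/88 = 88/88 = 1

Summary (fraction, with percent):

explained: PC1 0.4886 (48.86%), PC2 0.4886 (48.86%), PC3 0.0227 (2.27%);  cumulative: 0.4886, 0.9773, 1


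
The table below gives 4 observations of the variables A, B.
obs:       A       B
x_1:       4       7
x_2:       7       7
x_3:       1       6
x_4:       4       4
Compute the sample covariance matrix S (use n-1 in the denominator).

Step 1 — column means:
  mean(A) = (4 + 7 + 1 + 4) / 4 = 16/4 = 4
  mean(B) = (7 + 7 + 6 + 4) / 4 = 24/4 = 6

Step 2 — sample covariance S[i,j] = (1/(n-1)) · Σ_k (x_{k,i} - mean_i) · (x_{k,j} - mean_j), with n-1 = 3.
  S[A,A] = ((0)·(0) + (3)·(3) + (-3)·(-3) + (0)·(0)) / 3 = 18/3 = 6
  S[A,B] = ((0)·(1) + (3)·(1) + (-3)·(0) + (0)·(-2)) / 3 = 3/3 = 1
  S[B,B] = ((1)·(1) + (1)·(1) + (0)·(0) + (-2)·(-2)) / 3 = 6/3 = 2

S is symmetric (S[j,i] = S[i,j]). Assembling:

S = [[6, 1],
 [1, 2]]


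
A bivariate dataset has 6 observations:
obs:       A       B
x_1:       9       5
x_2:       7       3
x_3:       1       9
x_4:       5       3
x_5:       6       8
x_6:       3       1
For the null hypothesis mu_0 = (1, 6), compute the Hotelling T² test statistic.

Step 1 — sample mean vector:
  mean(A) = (9 + 7 + 1 + 5 + 6 + 3) / 6 = 31/6 = 5.1667
  mean(B) = (5 + 3 + 9 + 3 + 8 + 1) / 6 = 29/6 = 4.8333
  x̄ = (5.1667, 4.8333),  deviation x̄ - mu_0 = (5.1667, 4.8333) - (1, 6) = (4.1667, -1.1667).

Step 2 — sample covariance matrix, S[i,j] = (1/(n-1)) · Σ_k (x_{k,i} - mean_i) · (x_{k,j} - mean_j), divisor n-1 = 5:
  S[A,A] = ((3.8333)·(3.8333) + (1.8333)·(1.8333) + (-4.1667)·(-4.1667) + (-0.1667)·(-0.1667) + (0.8333)·(0.8333) + (-2.1667)·(-2.1667)) / 5 = 40.8333/5 = 8.1667
  S[A,B] = ((3.8333)·(0.1667) + (1.8333)·(-1.8333) + (-4.1667)·(4.1667) + (-0.1667)·(-1.8333) + (0.8333)·(3.1667) + (-2.1667)·(-3.8333)) / 5 = -8.8333/5 = -1.7667
  S[B,B] = ((0.1667)·(0.1667) + (-1.8333)·(-1.8333) + (4.1667)·(4.1667) + (-1.8333)·(-1.8333) + (3.1667)·(3.1667) + (-3.8333)·(-3.8333)) / 5 = 48.8333/5 = 9.7667
  S = [[8.1667, -1.7667],
 [-1.7667, 9.7667]].

Step 3 — invert S. det(S) = 8.1667·9.7667 - (-1.7667)² = 76.64.
  S^{-1} = (1/det) · [[d, -b], [-b, a]] = [[0.1274, 0.0231],
 [0.0231, 0.1066]].

Step 4 — quadratic form (x̄ - mu_0)^T · S^{-1} · (x̄ - mu_0):
  S^{-1} · (x̄ - mu_0) = (0.5041, -0.0283),
  (x̄ - mu_0)^T · [...] = (4.1667)·(0.5041) + (-1.1667)·(-0.0283) = 2.1334.

Step 5 — scale by n: T² = 6 · 2.1334 = 12.8001.

T² ≈ 12.8001


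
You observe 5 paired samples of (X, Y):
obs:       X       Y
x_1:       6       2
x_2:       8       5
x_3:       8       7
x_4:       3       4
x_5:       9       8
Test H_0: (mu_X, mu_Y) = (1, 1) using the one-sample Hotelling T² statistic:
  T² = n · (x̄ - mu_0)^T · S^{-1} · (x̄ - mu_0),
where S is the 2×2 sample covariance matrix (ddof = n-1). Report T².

Step 1 — sample mean vector:
  mean(X) = (6 + 8 + 8 + 3 + 9) / 5 = 34/5 = 6.8
  mean(Y) = (2 + 5 + 7 + 4 + 8) / 5 = 26/5 = 5.2
  x̄ = (6.8, 5.2),  deviation x̄ - mu_0 = (6.8, 5.2) - (1, 1) = (5.8, 4.2).

Step 2 — sample covariance matrix, S[i,j] = (1/(n-1)) · Σ_k (x_{k,i} - mean_i) · (x_{k,j} - mean_j), divisor n-1 = 4:
  S[X,X] = ((-0.8)·(-0.8) + (1.2)·(1.2) + (1.2)·(1.2) + (-3.8)·(-3.8) + (2.2)·(2.2)) / 4 = 22.8/4 = 5.7
  S[X,Y] = ((-0.8)·(-3.2) + (1.2)·(-0.2) + (1.2)·(1.8) + (-3.8)·(-1.2) + (2.2)·(2.8)) / 4 = 15.2/4 = 3.8
  S[Y,Y] = ((-3.2)·(-3.2) + (-0.2)·(-0.2) + (1.8)·(1.8) + (-1.2)·(-1.2) + (2.8)·(2.8)) / 4 = 22.8/4 = 5.7
  S = [[5.7, 3.8],
 [3.8, 5.7]].

Step 3 — invert S. det(S) = 5.7·5.7 - (3.8)² = 18.05.
  S^{-1} = (1/det) · [[d, -b], [-b, a]] = [[0.3158, -0.2105],
 [-0.2105, 0.3158]].

Step 4 — quadratic form (x̄ - mu_0)^T · S^{-1} · (x̄ - mu_0):
  S^{-1} · (x̄ - mu_0) = (0.9474, 0.1053),
  (x̄ - mu_0)^T · [...] = (5.8)·(0.9474) + (4.2)·(0.1053) = 5.9368.

Step 5 — scale by n: T² = 5 · 5.9368 = 29.6842.

T² ≈ 29.6842


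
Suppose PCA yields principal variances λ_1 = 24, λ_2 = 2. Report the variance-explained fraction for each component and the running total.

Step 1 — total variance = trace(Sigma) = Σ λ_i = 24 + 2 = 26.

Step 2 — fraction explained by component i = λ_i / Σ λ:
  PC1: 24/26 = 0.9231
  PC2: 2/26 = 0.0769

Step 3 — cumulative fraction after k components = (λ_1 + ... + λ_k) / Σ λ:
  k = 1: 24/26 = 0.9231
  k = 2: (24 + 2)/26 = 26/26 = 1

Summary (fraction, with percent):

explained: PC1 0.9231 (92.31%), PC2 0.0769 (7.69%);  cumulative: 0.9231, 1


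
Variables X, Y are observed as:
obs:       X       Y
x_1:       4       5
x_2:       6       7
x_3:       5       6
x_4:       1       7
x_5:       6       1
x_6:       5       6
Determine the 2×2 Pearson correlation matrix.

Step 1 — column means:
  mean(X) = (4 + 6 + 5 + 1 + 6 + 5) / 6 = 27/6 = 4.5
  mean(Y) = (5 + 7 + 6 + 7 + 1 + 6) / 6 = 32/6 = 5.3333

Step 2 — sample variances and covariances s[i,j] = (1/(n-1)) · Σ_k (x_{k,i} - mean_i) · (x_{k,j} - mean_j), with n-1 = 5:
  s[X,X] = ((-0.5)·(-0.5) + (1.5)·(1.5) + (0.5)·(0.5) + (-3.5)·(-3.5) + (1.5)·(1.5) + (0.5)·(0.5)) / 5 = 17.5/5 = 3.5
  s[X,Y] = ((-0.5)·(-0.3333) + (1.5)·(1.6667) + (0.5)·(0.6667) + (-3.5)·(1.6667) + (1.5)·(-4.3333) + (0.5)·(0.6667)) / 5 = -9/5 = -1.8
  s[Y,Y] = ((-0.3333)·(-0.3333) + (1.6667)·(1.6667) + (0.6667)·(0.6667) + (1.6667)·(1.6667) + (-4.3333)·(-4.3333) + (0.6667)·(0.6667)) / 5 = 25.3333/5 = 5.0667
  Sample standard deviations s_i = √(s[i,i]):
  s(X) = √(3.5) = 1.8708
  s(Y) = √(5.0667) = 2.2509

Step 3 — r_{ij} = s_{ij} / (s_i · s_j):
  r[X,X] = 1 (diagonal).
  r[X,Y] = -1.8 / (1.8708 · 2.2509) = -1.8 / 4.2111 = -0.4274
  r[Y,Y] = 1 (diagonal).

R is symmetric with unit diagonal. Assembling:

R = [[1, -0.4274],
 [-0.4274, 1]]


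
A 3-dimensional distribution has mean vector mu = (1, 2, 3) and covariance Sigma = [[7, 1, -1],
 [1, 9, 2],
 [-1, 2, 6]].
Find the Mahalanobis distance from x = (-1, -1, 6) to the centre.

Step 1 — centre the observation: (x - mu) = (-2, -3, 3).

Step 2 — invert Sigma (cofactor / det for 3×3, or solve directly):
  Sigma^{-1} = [[0.1511, -0.0242, 0.0332],
 [-0.0242, 0.1239, -0.0453],
 [0.0332, -0.0453, 0.1873]].

Step 3 — form the quadratic (x - mu)^T · Sigma^{-1} · (x - mu):
  Sigma^{-1} · (x - mu) = (-0.1299, -0.4592, 0.6314).
  (x - mu)^T · [Sigma^{-1} · (x - mu)] = (-2)·(-0.1299) + (-3)·(-0.4592) + (3)·(0.6314) = 3.5317.

Step 4 — take square root: d = √(3.5317) ≈ 1.8793.

d(x, mu) = √(3.5317) ≈ 1.8793


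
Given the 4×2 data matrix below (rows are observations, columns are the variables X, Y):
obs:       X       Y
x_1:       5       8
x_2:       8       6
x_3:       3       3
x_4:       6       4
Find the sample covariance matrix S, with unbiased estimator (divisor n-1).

Step 1 — column means:
  mean(X) = (5 + 8 + 3 + 6) / 4 = 22/4 = 5.5
  mean(Y) = (8 + 6 + 3 + 4) / 4 = 21/4 = 5.25

Step 2 — sample covariance S[i,j] = (1/(n-1)) · Σ_k (x_{k,i} - mean_i) · (x_{k,j} - mean_j), with n-1 = 3.
  S[X,X] = ((-0.5)·(-0.5) + (2.5)·(2.5) + (-2.5)·(-2.5) + (0.5)·(0.5)) / 3 = 13/3 = 4.3333
  S[X,Y] = ((-0.5)·(2.75) + (2.5)·(0.75) + (-2.5)·(-2.25) + (0.5)·(-1.25)) / 3 = 5.5/3 = 1.8333
  S[Y,Y] = ((2.75)·(2.75) + (0.75)·(0.75) + (-2.25)·(-2.25) + (-1.25)·(-1.25)) / 3 = 14.75/3 = 4.9167

S is symmetric (S[j,i] = S[i,j]). Assembling:

S = [[4.3333, 1.8333],
 [1.8333, 4.9167]]


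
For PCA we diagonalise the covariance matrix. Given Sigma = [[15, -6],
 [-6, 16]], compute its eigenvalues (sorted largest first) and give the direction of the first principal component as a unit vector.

Step 1 — characteristic polynomial of 2×2 Sigma:
  det(Sigma - λI) = λ² - trace · λ + det = 0.
  trace = 15 + 16 = 31, det = 15·16 - (-6)² = 204.
Step 2 — discriminant:
  Δ = trace² - 4·det = 961 - 816 = 145.
Step 3 — eigenvalues:
  λ = (trace ± √Δ)/2 = (31 ± 12.0416)/2,
  λ_1 = 21.5208,  λ_2 = 9.4792.

Step 4 — unit eigenvector for λ_1: solve (Sigma - λ_1 I)v = 0. First row:
  (15 - 21.5208)·v_x + (-6)·v_y = 0, i.e. (-6.5208)·v_x + (-6)·v_y = 0,
  so v ∝ (b, λ_1 - a) = (-6, 6.5208); multiply by -1 so the first entry is positive: u = (6, -6.5208).
  ||u|| = √((6)² + (-6.5208)²) = √(78.5208) ≈ 8.8612,
  v_1 = u/||u|| ≈ (0.6771, -0.7359) (||v_1|| = 1).

λ_1 = 21.5208,  λ_2 = 9.4792;  v_1 ≈ (0.6771, -0.7359)


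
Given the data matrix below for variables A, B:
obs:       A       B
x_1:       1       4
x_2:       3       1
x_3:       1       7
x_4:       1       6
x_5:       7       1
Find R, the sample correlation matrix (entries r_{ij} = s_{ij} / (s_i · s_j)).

Step 1 — column means:
  mean(A) = (1 + 3 + 1 + 1 + 7) / 5 = 13/5 = 2.6
  mean(B) = (4 + 1 + 7 + 6 + 1) / 5 = 19/5 = 3.8

Step 2 — sample variances and covariances s[i,j] = (1/(n-1)) · Σ_k (x_{k,i} - mean_i) · (x_{k,j} - mean_j), with n-1 = 4:
  s[A,A] = ((-1.6)·(-1.6) + (0.4)·(0.4) + (-1.6)·(-1.6) + (-1.6)·(-1.6) + (4.4)·(4.4)) / 4 = 27.2/4 = 6.8
  s[A,B] = ((-1.6)·(0.2) + (0.4)·(-2.8) + (-1.6)·(3.2) + (-1.6)·(2.2) + (4.4)·(-2.8)) / 4 = -22.4/4 = -5.6
  s[B,B] = ((0.2)·(0.2) + (-2.8)·(-2.8) + (3.2)·(3.2) + (2.2)·(2.2) + (-2.8)·(-2.8)) / 4 = 30.8/4 = 7.7
  Sample standard deviations s_i = √(s[i,i]):
  s(A) = √(6.8) = 2.6077
  s(B) = √(7.7) = 2.7749

Step 3 — r_{ij} = s_{ij} / (s_i · s_j):
  r[A,A] = 1 (diagonal).
  r[A,B] = -5.6 / (2.6077 · 2.7749) = -5.6 / 7.236 = -0.7739
  r[B,B] = 1 (diagonal).

R is symmetric with unit diagonal. Assembling:

R = [[1, -0.7739],
 [-0.7739, 1]]


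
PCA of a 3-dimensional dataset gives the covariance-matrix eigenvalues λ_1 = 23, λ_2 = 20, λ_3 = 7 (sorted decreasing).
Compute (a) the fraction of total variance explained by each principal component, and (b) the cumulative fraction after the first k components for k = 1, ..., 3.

Step 1 — total variance = trace(Sigma) = Σ λ_i = 23 + 20 + 7 = 50.

Step 2 — fraction explained by component i = λ_i / Σ λ:
  PC1: 23/50 = 0.46
  PC2: 20/50 = 0.4
  PC3: 7/50 = 0.14

Step 3 — cumulative fraction after k components = (λ_1 + ... + λ_k) / Σ λ:
  k = 1: 23/50 = 0.46
  k = 2: (23 + 20)/50 = 43/50 = 0.86
  k = 3: (23 + 20 + 7)/50 = 50/50 = 1

Summary (fraction, with percent):

explained: PC1 0.46 (46%), PC2 0.4 (40%), PC3 0.14 (14%);  cumulative: 0.46, 0.86, 1


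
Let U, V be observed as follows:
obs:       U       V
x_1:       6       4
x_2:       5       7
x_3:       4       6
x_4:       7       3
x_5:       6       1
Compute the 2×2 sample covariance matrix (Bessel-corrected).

Step 1 — column means:
  mean(U) = (6 + 5 + 4 + 7 + 6) / 5 = 28/5 = 5.6
  mean(V) = (4 + 7 + 6 + 3 + 1) / 5 = 21/5 = 4.2

Step 2 — sample covariance S[i,j] = (1/(n-1)) · Σ_k (x_{k,i} - mean_i) · (x_{k,j} - mean_j), with n-1 = 4.
  S[U,U] = ((0.4)·(0.4) + (-0.6)·(-0.6) + (-1.6)·(-1.6) + (1.4)·(1.4) + (0.4)·(0.4)) / 4 = 5.2/4 = 1.3
  S[U,V] = ((0.4)·(-0.2) + (-0.6)·(2.8) + (-1.6)·(1.8) + (1.4)·(-1.2) + (0.4)·(-3.2)) / 4 = -7.6/4 = -1.9
  S[V,V] = ((-0.2)·(-0.2) + (2.8)·(2.8) + (1.8)·(1.8) + (-1.2)·(-1.2) + (-3.2)·(-3.2)) / 4 = 22.8/4 = 5.7

S is symmetric (S[j,i] = S[i,j]). Assembling:

S = [[1.3, -1.9],
 [-1.9, 5.7]]


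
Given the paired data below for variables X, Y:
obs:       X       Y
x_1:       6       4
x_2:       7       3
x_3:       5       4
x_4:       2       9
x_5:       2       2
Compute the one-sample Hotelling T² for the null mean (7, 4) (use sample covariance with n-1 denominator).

Step 1 — sample mean vector:
  mean(X) = (6 + 7 + 5 + 2 + 2) / 5 = 22/5 = 4.4
  mean(Y) = (4 + 3 + 4 + 9 + 2) / 5 = 22/5 = 4.4
  x̄ = (4.4, 4.4),  deviation x̄ - mu_0 = (4.4, 4.4) - (7, 4) = (-2.6, 0.4).

Step 2 — sample covariance matrix, S[i,j] = (1/(n-1)) · Σ_k (x_{k,i} - mean_i) · (x_{k,j} - mean_j), divisor n-1 = 4:
  S[X,X] = ((1.6)·(1.6) + (2.6)·(2.6) + (0.6)·(0.6) + (-2.4)·(-2.4) + (-2.4)·(-2.4)) / 4 = 21.2/4 = 5.3
  S[X,Y] = ((1.6)·(-0.4) + (2.6)·(-1.4) + (0.6)·(-0.4) + (-2.4)·(4.6) + (-2.4)·(-2.4)) / 4 = -9.8/4 = -2.45
  S[Y,Y] = ((-0.4)·(-0.4) + (-1.4)·(-1.4) + (-0.4)·(-0.4) + (4.6)·(4.6) + (-2.4)·(-2.4)) / 4 = 29.2/4 = 7.3
  S = [[5.3, -2.45],
 [-2.45, 7.3]].

Step 3 — invert S. det(S) = 5.3·7.3 - (-2.45)² = 32.6875.
  S^{-1} = (1/det) · [[d, -b], [-b, a]] = [[0.2233, 0.075],
 [0.075, 0.1621]].

Step 4 — quadratic form (x̄ - mu_0)^T · S^{-1} · (x̄ - mu_0):
  S^{-1} · (x̄ - mu_0) = (-0.5507, -0.13),
  (x̄ - mu_0)^T · [...] = (-2.6)·(-0.5507) + (0.4)·(-0.13) = 1.3797.

Step 5 — scale by n: T² = 5 · 1.3797 = 6.8987.

T² ≈ 6.8987


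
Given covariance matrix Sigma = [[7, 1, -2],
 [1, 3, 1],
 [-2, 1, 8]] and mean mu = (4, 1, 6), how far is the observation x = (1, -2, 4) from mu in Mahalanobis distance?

Step 1 — centre the observation: (x - mu) = (-3, -3, -2).

Step 2 — invert Sigma (cofactor / det for 3×3, or solve directly):
  Sigma^{-1} = [[0.1679, -0.073, 0.0511],
 [-0.073, 0.3796, -0.0657],
 [0.0511, -0.0657, 0.146]].

Step 3 — form the quadratic (x - mu)^T · Sigma^{-1} · (x - mu):
  Sigma^{-1} · (x - mu) = (-0.3869, -0.7883, -0.2482).
  (x - mu)^T · [Sigma^{-1} · (x - mu)] = (-3)·(-0.3869) + (-3)·(-0.7883) + (-2)·(-0.2482) = 4.0219.

Step 4 — take square root: d = √(4.0219) ≈ 2.0055.

d(x, mu) = √(4.0219) ≈ 2.0055


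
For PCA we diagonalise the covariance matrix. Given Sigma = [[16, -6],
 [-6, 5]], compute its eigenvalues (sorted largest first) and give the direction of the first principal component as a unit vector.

Step 1 — characteristic polynomial of 2×2 Sigma:
  det(Sigma - λI) = λ² - trace · λ + det = 0.
  trace = 16 + 5 = 21, det = 16·5 - (-6)² = 44.
Step 2 — discriminant:
  Δ = trace² - 4·det = 441 - 176 = 265.
Step 3 — eigenvalues:
  λ = (trace ± √Δ)/2 = (21 ± 16.2788)/2,
  λ_1 = 18.6394,  λ_2 = 2.3606.

Step 4 — unit eigenvector for λ_1: solve (Sigma - λ_1 I)v = 0. First row:
  (16 - 18.6394)·v_x + (-6)·v_y = 0, i.e. (-2.6394)·v_x + (-6)·v_y = 0,
  so v ∝ (b, λ_1 - a) = (-6, 2.6394); multiply by -1 so the first entry is positive: u = (6, -2.6394).
  ||u|| = √((6)² + (-2.6394)²) = √(42.9665) ≈ 6.5549,
  v_1 = u/||u|| ≈ (0.9153, -0.4027) (||v_1|| = 1).

λ_1 = 18.6394,  λ_2 = 2.3606;  v_1 ≈ (0.9153, -0.4027)


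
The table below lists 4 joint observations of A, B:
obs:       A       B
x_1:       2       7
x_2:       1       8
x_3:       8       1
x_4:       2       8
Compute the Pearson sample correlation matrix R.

Step 1 — column means:
  mean(A) = (2 + 1 + 8 + 2) / 4 = 13/4 = 3.25
  mean(B) = (7 + 8 + 1 + 8) / 4 = 24/4 = 6

Step 2 — sample variances and covariances s[i,j] = (1/(n-1)) · Σ_k (x_{k,i} - mean_i) · (x_{k,j} - mean_j), with n-1 = 3:
  s[A,A] = ((-1.25)·(-1.25) + (-2.25)·(-2.25) + (4.75)·(4.75) + (-1.25)·(-1.25)) / 3 = 30.75/3 = 10.25
  s[A,B] = ((-1.25)·(1) + (-2.25)·(2) + (4.75)·(-5) + (-1.25)·(2)) / 3 = -32/3 = -10.6667
  s[B,B] = ((1)·(1) + (2)·(2) + (-5)·(-5) + (2)·(2)) / 3 = 34/3 = 11.3333
  Sample standard deviations s_i = √(s[i,i]):
  s(A) = √(10.25) = 3.2016
  s(B) = √(11.3333) = 3.3665

Step 3 — r_{ij} = s_{ij} / (s_i · s_j):
  r[A,A] = 1 (diagonal).
  r[A,B] = -10.6667 / (3.2016 · 3.3665) = -10.6667 / 10.7781 = -0.9897
  r[B,B] = 1 (diagonal).

R is symmetric with unit diagonal. Assembling:

R = [[1, -0.9897],
 [-0.9897, 1]]


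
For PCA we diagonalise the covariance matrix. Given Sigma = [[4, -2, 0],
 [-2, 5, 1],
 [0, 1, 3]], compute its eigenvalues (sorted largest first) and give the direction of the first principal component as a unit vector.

Step 1 — characteristic polynomial p(λ) = det(λI - Sigma) = λ³ - tr·λ² + c_1·λ - det, where tr = trace, c_1 = sum of the principal 2×2 minors, det = det(Sigma):
  tr = 4 + 5 + 3 = 12,
  c_1 = (4·5 - (-2)²) + (4·3 - (0)²) + (5·3 - (1)²) = 16 + 12 + 14 = 42,
  det = 4·(5·3 - (1)²) - (-2)·((-2)·3 - (1)·(0)) + (0)·((-2)·(1) - 5·(0)) = 4·(14) - (-2)·(-6) + (0)·(-2) = 44.
  So p(λ) = λ³ - 12λ² + 42λ - 44.
Step 2 — look for an integer root (rational root theorem: any rational root is an integer divisor of 44). Testing λ = 2:
  p(2) = 8 - 48 + 84 - 44 = 0  ✓
  Dividing out (λ - 2): p(λ) = (λ - 2)(λ² - 10λ + 22).
Step 3 — remaining eigenvalues from the quadratic λ² - 10λ + 22 = 0:
  Δ = 10² - 4·22 = 100 - 88 = 12,  λ = (10 ± √12)/2 = (10 ± 3.4641)/2 ≈ 6.7321 or 3.2679.
  Sorted: λ_1 = 6.7321,  λ_2 = 3.2679,  λ_3 = 2  (check: sum = 12 = tr ✓).

Step 4 — unit eigenvector for λ_1 ≈ 6.7321: v spans the null space of (Sigma - λ_1 I), whose rows are
  r_1 = (-2.7321, -2, 0),  r_2 = (-2, -1.7321, 1),  r_3 = (0, 1, -3.7321).
  v is orthogonal to every row, so take v ∝ r_1 × r_2 = ((-2)·(1) - (0)·(-1.7321), (0)·(-2) - (-2.7321)·(1), (-2.7321)·(-1.7321) - (-2)·(-2)) ≈ (-2, 2.7321, 0.7321).
  Rescale (multiply by -1 so the first nonzero entry is positive): u = (2, -2.7321, -0.7321).
  ||u|| = √((2)² + (-2.7321)² + (-0.7321)²) = √(12) ≈ 3.4641,  v_1 = u/||u|| ≈ (0.5774, -0.7887, -0.2113) (||v_1|| = 1).

λ_1 = 6.7321,  λ_2 = 3.2679,  λ_3 = 2;  v_1 ≈ (0.5774, -0.7887, -0.2113)


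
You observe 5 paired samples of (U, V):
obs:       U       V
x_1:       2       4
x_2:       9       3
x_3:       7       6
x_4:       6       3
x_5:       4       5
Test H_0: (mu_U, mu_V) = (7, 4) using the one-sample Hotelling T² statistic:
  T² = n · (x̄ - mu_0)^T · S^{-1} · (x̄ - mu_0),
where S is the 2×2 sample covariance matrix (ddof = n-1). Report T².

Step 1 — sample mean vector:
  mean(U) = (2 + 9 + 7 + 6 + 4) / 5 = 28/5 = 5.6
  mean(V) = (4 + 3 + 6 + 3 + 5) / 5 = 21/5 = 4.2
  x̄ = (5.6, 4.2),  deviation x̄ - mu_0 = (5.6, 4.2) - (7, 4) = (-1.4, 0.2).

Step 2 — sample covariance matrix, S[i,j] = (1/(n-1)) · Σ_k (x_{k,i} - mean_i) · (x_{k,j} - mean_j), divisor n-1 = 4:
  S[U,U] = ((-3.6)·(-3.6) + (3.4)·(3.4) + (1.4)·(1.4) + (0.4)·(0.4) + (-1.6)·(-1.6)) / 4 = 29.2/4 = 7.3
  S[U,V] = ((-3.6)·(-0.2) + (3.4)·(-1.2) + (1.4)·(1.8) + (0.4)·(-1.2) + (-1.6)·(0.8)) / 4 = -2.6/4 = -0.65
  S[V,V] = ((-0.2)·(-0.2) + (-1.2)·(-1.2) + (1.8)·(1.8) + (-1.2)·(-1.2) + (0.8)·(0.8)) / 4 = 6.8/4 = 1.7
  S = [[7.3, -0.65],
 [-0.65, 1.7]].

Step 3 — invert S. det(S) = 7.3·1.7 - (-0.65)² = 11.9875.
  S^{-1} = (1/det) · [[d, -b], [-b, a]] = [[0.1418, 0.0542],
 [0.0542, 0.609]].

Step 4 — quadratic form (x̄ - mu_0)^T · S^{-1} · (x̄ - mu_0):
  S^{-1} · (x̄ - mu_0) = (-0.1877, 0.0459),
  (x̄ - mu_0)^T · [...] = (-1.4)·(-0.1877) + (0.2)·(0.0459) = 0.2719.

Step 5 — scale by n: T² = 5 · 0.2719 = 1.3597.

T² ≈ 1.3597


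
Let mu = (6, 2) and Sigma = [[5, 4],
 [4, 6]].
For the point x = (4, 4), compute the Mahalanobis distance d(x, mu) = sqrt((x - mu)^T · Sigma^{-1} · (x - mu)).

Step 1 — centre the observation: (x - mu) = (-2, 2).

Step 2 — invert Sigma. det(Sigma) = 5·6 - (4)² = 14.
  Sigma^{-1} = (1/det) · [[d, -b], [-b, a]] = [[0.4286, -0.2857],
 [-0.2857, 0.3571]].

Step 3 — form the quadratic (x - mu)^T · Sigma^{-1} · (x - mu):
  Sigma^{-1} · (x - mu) = (-1.4286, 1.2857).
  (x - mu)^T · [Sigma^{-1} · (x - mu)] = (-2)·(-1.4286) + (2)·(1.2857) = 5.4286.

Step 4 — take square root: d = √(5.4286) ≈ 2.3299.

d(x, mu) = √(5.4286) ≈ 2.3299


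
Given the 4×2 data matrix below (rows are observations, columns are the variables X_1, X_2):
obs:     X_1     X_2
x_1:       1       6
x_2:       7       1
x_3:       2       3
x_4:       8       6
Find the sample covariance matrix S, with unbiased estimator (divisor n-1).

Step 1 — column means:
  mean(X_1) = (1 + 7 + 2 + 8) / 4 = 18/4 = 4.5
  mean(X_2) = (6 + 1 + 3 + 6) / 4 = 16/4 = 4

Step 2 — sample covariance S[i,j] = (1/(n-1)) · Σ_k (x_{k,i} - mean_i) · (x_{k,j} - mean_j), with n-1 = 3.
  S[X_1,X_1] = ((-3.5)·(-3.5) + (2.5)·(2.5) + (-2.5)·(-2.5) + (3.5)·(3.5)) / 3 = 37/3 = 12.3333
  S[X_1,X_2] = ((-3.5)·(2) + (2.5)·(-3) + (-2.5)·(-1) + (3.5)·(2)) / 3 = -5/3 = -1.6667
  S[X_2,X_2] = ((2)·(2) + (-3)·(-3) + (-1)·(-1) + (2)·(2)) / 3 = 18/3 = 6

S is symmetric (S[j,i] = S[i,j]). Assembling:

S = [[12.3333, -1.6667],
 [-1.6667, 6]]


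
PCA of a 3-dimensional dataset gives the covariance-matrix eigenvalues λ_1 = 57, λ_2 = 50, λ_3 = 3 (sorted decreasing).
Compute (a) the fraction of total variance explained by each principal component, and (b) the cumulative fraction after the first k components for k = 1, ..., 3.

Step 1 — total variance = trace(Sigma) = Σ λ_i = 57 + 50 + 3 = 110.

Step 2 — fraction explained by component i = λ_i / Σ λ:
  PC1: 57/110 = 0.5182
  PC2: 50/110 = 0.4545
  PC3: 3/110 = 0.0273

Step 3 — cumulative fraction after k components = (λ_1 + ... + λ_k) / Σ λ:
  k = 1: 57/110 = 0.5182
  k = 2: (57 + 50)/110 = 107/110 = 0.9727
  k = 3: (57 + 50 + 3)/110 = 110/110 = 1

Summary (fraction, with percent):

explained: PC1 0.5182 (51.82%), PC2 0.4545 (45.45%), PC3 0.0273 (2.73%);  cumulative: 0.5182, 0.9727, 1


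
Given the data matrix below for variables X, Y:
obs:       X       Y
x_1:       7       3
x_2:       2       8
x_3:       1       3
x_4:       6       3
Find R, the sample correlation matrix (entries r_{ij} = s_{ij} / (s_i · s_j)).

Step 1 — column means:
  mean(X) = (7 + 2 + 1 + 6) / 4 = 16/4 = 4
  mean(Y) = (3 + 8 + 3 + 3) / 4 = 17/4 = 4.25

Step 2 — sample variances and covariances s[i,j] = (1/(n-1)) · Σ_k (x_{k,i} - mean_i) · (x_{k,j} - mean_j), with n-1 = 3:
  s[X,X] = ((3)·(3) + (-2)·(-2) + (-3)·(-3) + (2)·(2)) / 3 = 26/3 = 8.6667
  s[X,Y] = ((3)·(-1.25) + (-2)·(3.75) + (-3)·(-1.25) + (2)·(-1.25)) / 3 = -10/3 = -3.3333
  s[Y,Y] = ((-1.25)·(-1.25) + (3.75)·(3.75) + (-1.25)·(-1.25) + (-1.25)·(-1.25)) / 3 = 18.75/3 = 6.25
  Sample standard deviations s_i = √(s[i,i]):
  s(X) = √(8.6667) = 2.9439
  s(Y) = √(6.25) = 2.5

Step 3 — r_{ij} = s_{ij} / (s_i · s_j):
  r[X,X] = 1 (diagonal).
  r[X,Y] = -3.3333 / (2.9439 · 2.5) = -3.3333 / 7.3598 = -0.4529
  r[Y,Y] = 1 (diagonal).

R is symmetric with unit diagonal. Assembling:

R = [[1, -0.4529],
 [-0.4529, 1]]


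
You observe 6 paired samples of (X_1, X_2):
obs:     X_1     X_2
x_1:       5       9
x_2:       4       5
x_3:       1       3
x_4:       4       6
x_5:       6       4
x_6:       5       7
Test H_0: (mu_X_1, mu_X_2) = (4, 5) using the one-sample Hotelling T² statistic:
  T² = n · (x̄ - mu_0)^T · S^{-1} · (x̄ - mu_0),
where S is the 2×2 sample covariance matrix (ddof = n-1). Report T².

Step 1 — sample mean vector:
  mean(X_1) = (5 + 4 + 1 + 4 + 6 + 5) / 6 = 25/6 = 4.1667
  mean(X_2) = (9 + 5 + 3 + 6 + 4 + 7) / 6 = 34/6 = 5.6667
  x̄ = (4.1667, 5.6667),  deviation x̄ - mu_0 = (4.1667, 5.6667) - (4, 5) = (0.1667, 0.6667).

Step 2 — sample covariance matrix, S[i,j] = (1/(n-1)) · Σ_k (x_{k,i} - mean_i) · (x_{k,j} - mean_j), divisor n-1 = 5:
  S[X_1,X_1] = ((0.8333)·(0.8333) + (-0.1667)·(-0.1667) + (-3.1667)·(-3.1667) + (-0.1667)·(-0.1667) + (1.8333)·(1.8333) + (0.8333)·(0.8333)) / 5 = 14.8333/5 = 2.9667
  S[X_1,X_2] = ((0.8333)·(3.3333) + (-0.1667)·(-0.6667) + (-3.1667)·(-2.6667) + (-0.1667)·(0.3333) + (1.8333)·(-1.6667) + (0.8333)·(1.3333)) / 5 = 9.3333/5 = 1.8667
  S[X_2,X_2] = ((3.3333)·(3.3333) + (-0.6667)·(-0.6667) + (-2.6667)·(-2.6667) + (0.3333)·(0.3333) + (-1.6667)·(-1.6667) + (1.3333)·(1.3333)) / 5 = 23.3333/5 = 4.6667
  S = [[2.9667, 1.8667],
 [1.8667, 4.6667]].

Step 3 — invert S. det(S) = 2.9667·4.6667 - (1.8667)² = 10.36.
  S^{-1} = (1/det) · [[d, -b], [-b, a]] = [[0.4505, -0.1802],
 [-0.1802, 0.2864]].

Step 4 — quadratic form (x̄ - mu_0)^T · S^{-1} · (x̄ - mu_0):
  S^{-1} · (x̄ - mu_0) = (-0.045, 0.1609),
  (x̄ - mu_0)^T · [...] = (0.1667)·(-0.045) + (0.6667)·(0.1609) = 0.0997.

Step 5 — scale by n: T² = 6 · 0.0997 = 0.5985.

T² ≈ 0.5985


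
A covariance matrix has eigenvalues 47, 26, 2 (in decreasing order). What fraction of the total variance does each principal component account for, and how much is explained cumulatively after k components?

Step 1 — total variance = trace(Sigma) = Σ λ_i = 47 + 26 + 2 = 75.

Step 2 — fraction explained by component i = λ_i / Σ λ:
  PC1: 47/75 = 0.6267
  PC2: 26/75 = 0.3467
  PC3: 2/75 = 0.0267

Step 3 — cumulative fraction after k components = (λ_1 + ... + λ_k) / Σ λ:
  k = 1: 47/75 = 0.6267
  k = 2: (47 + 26)/75 = 73/75 = 0.9733
  k = 3: (47 + 26 + 2)/75 = 75/75 = 1

Summary (fraction, with percent):

explained: PC1 0.6267 (62.67%), PC2 0.3467 (34.67%), PC3 0.0267 (2.67%);  cumulative: 0.6267, 0.9733, 1


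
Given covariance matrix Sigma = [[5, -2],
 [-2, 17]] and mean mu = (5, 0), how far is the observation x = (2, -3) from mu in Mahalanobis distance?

Step 1 — centre the observation: (x - mu) = (-3, -3).

Step 2 — invert Sigma. det(Sigma) = 5·17 - (-2)² = 81.
  Sigma^{-1} = (1/det) · [[d, -b], [-b, a]] = [[0.2099, 0.0247],
 [0.0247, 0.0617]].

Step 3 — form the quadratic (x - mu)^T · Sigma^{-1} · (x - mu):
  Sigma^{-1} · (x - mu) = (-0.7037, -0.2593).
  (x - mu)^T · [Sigma^{-1} · (x - mu)] = (-3)·(-0.7037) + (-3)·(-0.2593) = 2.8889.

Step 4 — take square root: d = √(2.8889) ≈ 1.6997.

d(x, mu) = √(2.8889) ≈ 1.6997


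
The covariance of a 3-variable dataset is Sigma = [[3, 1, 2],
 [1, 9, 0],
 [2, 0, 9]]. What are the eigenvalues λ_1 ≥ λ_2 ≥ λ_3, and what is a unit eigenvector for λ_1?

Step 1 — characteristic polynomial p(λ) = det(λI - Sigma) = λ³ - tr·λ² + c_1·λ - det, where tr = trace, c_1 = sum of the principal 2×2 minors, det = det(Sigma):
  tr = 3 + 9 + 9 = 21,
  c_1 = (3·9 - (1)²) + (3·9 - (2)²) + (9·9 - (0)²) = 26 + 23 + 81 = 130,
  det = 3·(9·9 - (0)²) - (1)·((1)·9 - (0)·(2)) + (2)·((1)·(0) - 9·(2)) = 3·(81) - (1)·(9) + (2)·(-18) = 198.
  So p(λ) = λ³ - 21λ² + 130λ - 198.
Step 2 — look for an integer root (rational root theorem: any rational root is an integer divisor of 198). Testing λ = 9:
  p(9) = 729 - 1701 + 1170 - 198 = 0  ✓
  Dividing out (λ - 9): p(λ) = (λ - 9)(λ² - 12λ + 22).
Step 3 — remaining eigenvalues from the quadratic λ² - 12λ + 22 = 0:
  Δ = 12² - 4·22 = 144 - 88 = 56,  λ = (12 ± √56)/2 = (12 ± 7.4833)/2 ≈ 9.7417 or 2.2583.
  Sorted: λ_1 = 9.7417,  λ_2 = 9,  λ_3 = 2.2583  (check: sum = 21 = tr ✓).

Step 4 — unit eigenvector for λ_1 ≈ 9.7417: v spans the null space of (Sigma - λ_1 I), whose rows are
  r_1 = (-6.7417, 1, 2),  r_2 = (1, -0.7417, 0),  r_3 = (2, 0, -0.7417).
  v is orthogonal to every row, so take v ∝ r_1 × r_2 = ((1)·(0) - (2)·(-0.7417), (2)·(1) - (-6.7417)·(0), (-6.7417)·(-0.7417) - (1)·(1)) ≈ (1.4833, 2, 4).
  Let u = (1.4833, 2, 4).
  ||u|| = √((1.4833)² + (2)² + (4)²) = √(22.2002) ≈ 4.7117,  v_1 = u/||u|| ≈ (0.3148, 0.4245, 0.8489) (||v_1|| = 1).

λ_1 = 9.7417,  λ_2 = 9,  λ_3 = 2.2583;  v_1 ≈ (0.3148, 0.4245, 0.8489)


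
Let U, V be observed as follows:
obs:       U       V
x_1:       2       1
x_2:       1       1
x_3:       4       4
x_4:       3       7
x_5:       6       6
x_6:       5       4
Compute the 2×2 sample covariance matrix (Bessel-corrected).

Step 1 — column means:
  mean(U) = (2 + 1 + 4 + 3 + 6 + 5) / 6 = 21/6 = 3.5
  mean(V) = (1 + 1 + 4 + 7 + 6 + 4) / 6 = 23/6 = 3.8333

Step 2 — sample covariance S[i,j] = (1/(n-1)) · Σ_k (x_{k,i} - mean_i) · (x_{k,j} - mean_j), with n-1 = 5.
  S[U,U] = ((-1.5)·(-1.5) + (-2.5)·(-2.5) + (0.5)·(0.5) + (-0.5)·(-0.5) + (2.5)·(2.5) + (1.5)·(1.5)) / 5 = 17.5/5 = 3.5
  S[U,V] = ((-1.5)·(-2.8333) + (-2.5)·(-2.8333) + (0.5)·(0.1667) + (-0.5)·(3.1667) + (2.5)·(2.1667) + (1.5)·(0.1667)) / 5 = 15.5/5 = 3.1
  S[V,V] = ((-2.8333)·(-2.8333) + (-2.8333)·(-2.8333) + (0.1667)·(0.1667) + (3.1667)·(3.1667) + (2.1667)·(2.1667) + (0.1667)·(0.1667)) / 5 = 30.8333/5 = 6.1667

S is symmetric (S[j,i] = S[i,j]). Assembling:

S = [[3.5, 3.1],
 [3.1, 6.1667]]


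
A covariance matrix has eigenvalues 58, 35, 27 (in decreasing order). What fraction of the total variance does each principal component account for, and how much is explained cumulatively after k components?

Step 1 — total variance = trace(Sigma) = Σ λ_i = 58 + 35 + 27 = 120.

Step 2 — fraction explained by component i = λ_i / Σ λ:
  PC1: 58/120 = 0.4833
  PC2: 35/120 = 0.2917
  PC3: 27/120 = 0.225

Step 3 — cumulative fraction after k components = (λ_1 + ... + λ_k) / Σ λ:
  k = 1: 58/120 = 0.4833
  k = 2: (58 + 35)/120 = 93/120 = 0.775
  k = 3: (58 + 35 + 27)/120 = 120/120 = 1

Summary (fraction, with percent):

explained: PC1 0.4833 (48.33%), PC2 0.2917 (29.17%), PC3 0.225 (22.5%);  cumulative: 0.4833, 0.775, 1


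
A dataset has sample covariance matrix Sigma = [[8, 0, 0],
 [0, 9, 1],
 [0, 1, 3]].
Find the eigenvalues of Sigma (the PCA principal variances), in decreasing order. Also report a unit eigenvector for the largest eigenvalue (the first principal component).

Step 1 — characteristic polynomial p(λ) = det(λI - Sigma) = λ³ - tr·λ² + c_1·λ - det, where tr = trace, c_1 = sum of the principal 2×2 minors, det = det(Sigma):
  tr = 8 + 9 + 3 = 20,
  c_1 = (8·9 - (0)²) + (8·3 - (0)²) + (9·3 - (1)²) = 72 + 24 + 26 = 122,
  det = 8·(9·3 - (1)²) - (0)·((0)·3 - (1)·(0)) + (0)·((0)·(1) - 9·(0)) = 8·(26) - (0)·(0) + (0)·(0) = 208.
  So p(λ) = λ³ - 20λ² + 122λ - 208.
Step 2 — look for an integer root (rational root theorem: any rational root is an integer divisor of 208). Testing λ = 8:
  p(8) = 512 - 1280 + 976 - 208 = 0  ✓
  Dividing out (λ - 8): p(λ) = (λ - 8)(λ² - 12λ + 26).
Step 3 — remaining eigenvalues from the quadratic λ² - 12λ + 26 = 0:
  Δ = 12² - 4·26 = 144 - 104 = 40,  λ = (12 ± √40)/2 = (12 ± 6.3246)/2 ≈ 9.1623 or 2.8377.
  Sorted: λ_1 = 9.1623,  λ_2 = 8,  λ_3 = 2.8377  (check: sum = 20 = tr ✓).

Step 4 — unit eigenvector for λ_1 ≈ 9.1623: v spans the null space of (Sigma - λ_1 I), whose rows are
  r_1 = (-1.1623, 0, 0),  r_2 = (0, -0.1623, 1),  r_3 = (0, 1, -6.1623).
  v is orthogonal to every row, so take v ∝ r_1 × r_2 = ((0)·(1) - (0)·(-0.1623), (0)·(0) - (-1.1623)·(1), (-1.1623)·(-0.1623) - (0)·(0)) ≈ (0, 1.1623, 0.1886).
  Let u = (0, 1.1623, 0.1886).
  ||u|| = √((0)² + (1.1623)² + (0.1886)²) = √(1.3865) ≈ 1.1775,  v_1 = u/||u|| ≈ (0, 0.9871, 0.1602) (||v_1|| = 1).

λ_1 = 9.1623,  λ_2 = 8,  λ_3 = 2.8377;  v_1 ≈ (0, 0.9871, 0.1602)


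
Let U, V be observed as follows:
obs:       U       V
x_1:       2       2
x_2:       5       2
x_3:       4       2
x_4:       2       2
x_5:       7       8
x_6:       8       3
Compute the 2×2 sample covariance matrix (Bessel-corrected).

Step 1 — column means:
  mean(U) = (2 + 5 + 4 + 2 + 7 + 8) / 6 = 28/6 = 4.6667
  mean(V) = (2 + 2 + 2 + 2 + 8 + 3) / 6 = 19/6 = 3.1667

Step 2 — sample covariance S[i,j] = (1/(n-1)) · Σ_k (x_{k,i} - mean_i) · (x_{k,j} - mean_j), with n-1 = 5.
  S[U,U] = ((-2.6667)·(-2.6667) + (0.3333)·(0.3333) + (-0.6667)·(-0.6667) + (-2.6667)·(-2.6667) + (2.3333)·(2.3333) + (3.3333)·(3.3333)) / 5 = 31.3333/5 = 6.2667
  S[U,V] = ((-2.6667)·(-1.1667) + (0.3333)·(-1.1667) + (-0.6667)·(-1.1667) + (-2.6667)·(-1.1667) + (2.3333)·(4.8333) + (3.3333)·(-0.1667)) / 5 = 17.3333/5 = 3.4667
  S[V,V] = ((-1.1667)·(-1.1667) + (-1.1667)·(-1.1667) + (-1.1667)·(-1.1667) + (-1.1667)·(-1.1667) + (4.8333)·(4.8333) + (-0.1667)·(-0.1667)) / 5 = 28.8333/5 = 5.7667

S is symmetric (S[j,i] = S[i,j]). Assembling:

S = [[6.2667, 3.4667],
 [3.4667, 5.7667]]


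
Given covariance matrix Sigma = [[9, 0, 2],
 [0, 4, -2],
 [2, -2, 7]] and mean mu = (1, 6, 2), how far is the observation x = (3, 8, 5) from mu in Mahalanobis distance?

Step 1 — centre the observation: (x - mu) = (2, 2, 3).

Step 2 — invert Sigma (cofactor / det for 3×3, or solve directly):
  Sigma^{-1} = [[0.12, -0.02, -0.04],
 [-0.02, 0.295, 0.09],
 [-0.04, 0.09, 0.18]].

Step 3 — form the quadratic (x - mu)^T · Sigma^{-1} · (x - mu):
  Sigma^{-1} · (x - mu) = (0.08, 0.82, 0.64).
  (x - mu)^T · [Sigma^{-1} · (x - mu)] = (2)·(0.08) + (2)·(0.82) + (3)·(0.64) = 3.72.

Step 4 — take square root: d = √(3.72) ≈ 1.9287.

d(x, mu) = √(3.72) ≈ 1.9287


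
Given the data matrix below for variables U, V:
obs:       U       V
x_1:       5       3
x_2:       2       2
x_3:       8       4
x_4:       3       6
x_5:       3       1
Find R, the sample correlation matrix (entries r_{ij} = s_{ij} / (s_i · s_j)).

Step 1 — column means:
  mean(U) = (5 + 2 + 8 + 3 + 3) / 5 = 21/5 = 4.2
  mean(V) = (3 + 2 + 4 + 6 + 1) / 5 = 16/5 = 3.2

Step 2 — sample variances and covariances s[i,j] = (1/(n-1)) · Σ_k (x_{k,i} - mean_i) · (x_{k,j} - mean_j), with n-1 = 4:
  s[U,U] = ((0.8)·(0.8) + (-2.2)·(-2.2) + (3.8)·(3.8) + (-1.2)·(-1.2) + (-1.2)·(-1.2)) / 4 = 22.8/4 = 5.7
  s[U,V] = ((0.8)·(-0.2) + (-2.2)·(-1.2) + (3.8)·(0.8) + (-1.2)·(2.8) + (-1.2)·(-2.2)) / 4 = 4.8/4 = 1.2
  s[V,V] = ((-0.2)·(-0.2) + (-1.2)·(-1.2) + (0.8)·(0.8) + (2.8)·(2.8) + (-2.2)·(-2.2)) / 4 = 14.8/4 = 3.7
  Sample standard deviations s_i = √(s[i,i]):
  s(U) = √(5.7) = 2.3875
  s(V) = √(3.7) = 1.9235

Step 3 — r_{ij} = s_{ij} / (s_i · s_j):
  r[U,U] = 1 (diagonal).
  r[U,V] = 1.2 / (2.3875 · 1.9235) = 1.2 / 4.5924 = 0.2613
  r[V,V] = 1 (diagonal).

R is symmetric with unit diagonal. Assembling:

R = [[1, 0.2613],
 [0.2613, 1]]


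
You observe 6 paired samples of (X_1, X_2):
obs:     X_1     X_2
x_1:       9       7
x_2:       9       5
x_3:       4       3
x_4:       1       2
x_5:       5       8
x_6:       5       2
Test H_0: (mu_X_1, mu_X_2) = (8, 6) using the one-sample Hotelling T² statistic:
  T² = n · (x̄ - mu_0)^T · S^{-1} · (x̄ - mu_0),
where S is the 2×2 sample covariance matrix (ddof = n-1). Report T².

Step 1 — sample mean vector:
  mean(X_1) = (9 + 9 + 4 + 1 + 5 + 5) / 6 = 33/6 = 5.5
  mean(X_2) = (7 + 5 + 3 + 2 + 8 + 2) / 6 = 27/6 = 4.5
  x̄ = (5.5, 4.5),  deviation x̄ - mu_0 = (5.5, 4.5) - (8, 6) = (-2.5, -1.5).

Step 2 — sample covariance matrix, S[i,j] = (1/(n-1)) · Σ_k (x_{k,i} - mean_i) · (x_{k,j} - mean_j), divisor n-1 = 5:
  S[X_1,X_1] = ((3.5)·(3.5) + (3.5)·(3.5) + (-1.5)·(-1.5) + (-4.5)·(-4.5) + (-0.5)·(-0.5) + (-0.5)·(-0.5)) / 5 = 47.5/5 = 9.5
  S[X_1,X_2] = ((3.5)·(2.5) + (3.5)·(0.5) + (-1.5)·(-1.5) + (-4.5)·(-2.5) + (-0.5)·(3.5) + (-0.5)·(-2.5)) / 5 = 23.5/5 = 4.7
  S[X_2,X_2] = ((2.5)·(2.5) + (0.5)·(0.5) + (-1.5)·(-1.5) + (-2.5)·(-2.5) + (3.5)·(3.5) + (-2.5)·(-2.5)) / 5 = 33.5/5 = 6.7
  S = [[9.5, 4.7],
 [4.7, 6.7]].

Step 3 — invert S. det(S) = 9.5·6.7 - (4.7)² = 41.56.
  S^{-1} = (1/det) · [[d, -b], [-b, a]] = [[0.1612, -0.1131],
 [-0.1131, 0.2286]].

Step 4 — quadratic form (x̄ - mu_0)^T · S^{-1} · (x̄ - mu_0):
  S^{-1} · (x̄ - mu_0) = (-0.2334, -0.0602),
  (x̄ - mu_0)^T · [...] = (-2.5)·(-0.2334) + (-1.5)·(-0.0602) = 0.6737.

Step 5 — scale by n: T² = 6 · 0.6737 = 4.0423.

T² ≈ 4.0423


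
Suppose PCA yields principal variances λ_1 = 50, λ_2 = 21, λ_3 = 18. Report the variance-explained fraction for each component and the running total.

Step 1 — total variance = trace(Sigma) = Σ λ_i = 50 + 21 + 18 = 89.

Step 2 — fraction explained by component i = λ_i / Σ λ:
  PC1: 50/89 = 0.5618
  PC2: 21/89 = 0.236
  PC3: 18/89 = 0.2022

Step 3 — cumulative fraction after k components = (λ_1 + ... + λ_k) / Σ λ:
  k = 1: 50/89 = 0.5618
  k = 2: (50 + 21)/89 = 71/89 = 0.7978
  k = 3: (50 + 21 + 18)/89 = 89/89 = 1

Summary (fraction, with percent):

explained: PC1 0.5618 (56.18%), PC2 0.236 (23.6%), PC3 0.2022 (20.22%);  cumulative: 0.5618, 0.7978, 1


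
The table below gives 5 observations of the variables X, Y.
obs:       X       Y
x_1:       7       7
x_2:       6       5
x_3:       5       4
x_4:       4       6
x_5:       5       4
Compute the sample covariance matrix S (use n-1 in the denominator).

Step 1 — column means:
  mean(X) = (7 + 6 + 5 + 4 + 5) / 5 = 27/5 = 5.4
  mean(Y) = (7 + 5 + 4 + 6 + 4) / 5 = 26/5 = 5.2

Step 2 — sample covariance S[i,j] = (1/(n-1)) · Σ_k (x_{k,i} - mean_i) · (x_{k,j} - mean_j), with n-1 = 4.
  S[X,X] = ((1.6)·(1.6) + (0.6)·(0.6) + (-0.4)·(-0.4) + (-1.4)·(-1.4) + (-0.4)·(-0.4)) / 4 = 5.2/4 = 1.3
  S[X,Y] = ((1.6)·(1.8) + (0.6)·(-0.2) + (-0.4)·(-1.2) + (-1.4)·(0.8) + (-0.4)·(-1.2)) / 4 = 2.6/4 = 0.65
  S[Y,Y] = ((1.8)·(1.8) + (-0.2)·(-0.2) + (-1.2)·(-1.2) + (0.8)·(0.8) + (-1.2)·(-1.2)) / 4 = 6.8/4 = 1.7

S is symmetric (S[j,i] = S[i,j]). Assembling:

S = [[1.3, 0.65],
 [0.65, 1.7]]


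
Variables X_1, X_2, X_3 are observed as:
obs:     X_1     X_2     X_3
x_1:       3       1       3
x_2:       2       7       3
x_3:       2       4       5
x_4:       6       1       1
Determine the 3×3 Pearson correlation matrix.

Step 1 — column means:
  mean(X_1) = (3 + 2 + 2 + 6) / 4 = 13/4 = 3.25
  mean(X_2) = (1 + 7 + 4 + 1) / 4 = 13/4 = 3.25
  mean(X_3) = (3 + 3 + 5 + 1) / 4 = 12/4 = 3

Step 2 — sample variances and covariances s[i,j] = (1/(n-1)) · Σ_k (x_{k,i} - mean_i) · (x_{k,j} - mean_j), with n-1 = 3:
  s[X_1,X_1] = ((-0.25)·(-0.25) + (-1.25)·(-1.25) + (-1.25)·(-1.25) + (2.75)·(2.75)) / 3 = 10.75/3 = 3.5833
  s[X_1,X_2] = ((-0.25)·(-2.25) + (-1.25)·(3.75) + (-1.25)·(0.75) + (2.75)·(-2.25)) / 3 = -11.25/3 = -3.75
  s[X_1,X_3] = ((-0.25)·(0) + (-1.25)·(0) + (-1.25)·(2) + (2.75)·(-2)) / 3 = -8/3 = -2.6667
  s[X_2,X_2] = ((-2.25)·(-2.25) + (3.75)·(3.75) + (0.75)·(0.75) + (-2.25)·(-2.25)) / 3 = 24.75/3 = 8.25
  s[X_2,X_3] = ((-2.25)·(0) + (3.75)·(0) + (0.75)·(2) + (-2.25)·(-2)) / 3 = 6/3 = 2
  s[X_3,X_3] = ((0)·(0) + (0)·(0) + (2)·(2) + (-2)·(-2)) / 3 = 8/3 = 2.6667
  Sample standard deviations s_i = √(s[i,i]):
  s(X_1) = √(3.5833) = 1.893
  s(X_2) = √(8.25) = 2.8723
  s(X_3) = √(2.6667) = 1.633

Step 3 — r_{ij} = s_{ij} / (s_i · s_j):
  r[X_1,X_1] = 1 (diagonal).
  r[X_1,X_2] = -3.75 / (1.893 · 2.8723) = -3.75 / 5.4371 = -0.6897
  r[X_1,X_3] = -2.6667 / (1.893 · 1.633) = -2.6667 / 3.0912 = -0.8627
  r[X_2,X_2] = 1 (diagonal).
  r[X_2,X_3] = 2 / (2.8723 · 1.633) = 2 / 4.6904 = 0.4264
  r[X_3,X_3] = 1 (diagonal).

R is symmetric with unit diagonal. Assembling:

R = [[1, -0.6897, -0.8627],
 [-0.6897, 1, 0.4264],
 [-0.8627, 0.4264, 1]]
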